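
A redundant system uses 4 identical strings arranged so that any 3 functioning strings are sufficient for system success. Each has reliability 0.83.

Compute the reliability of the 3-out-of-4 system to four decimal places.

0.8634

R = Σ_{i=3}^{4} C(4,i) p^i (1−p)^{4−i} with p = 0.83
C(4,3)·0.83^3·0.17^1 = 0.388815
C(4,4)·0.83^4·0.17^0 = 0.474583
Sum = 0.8634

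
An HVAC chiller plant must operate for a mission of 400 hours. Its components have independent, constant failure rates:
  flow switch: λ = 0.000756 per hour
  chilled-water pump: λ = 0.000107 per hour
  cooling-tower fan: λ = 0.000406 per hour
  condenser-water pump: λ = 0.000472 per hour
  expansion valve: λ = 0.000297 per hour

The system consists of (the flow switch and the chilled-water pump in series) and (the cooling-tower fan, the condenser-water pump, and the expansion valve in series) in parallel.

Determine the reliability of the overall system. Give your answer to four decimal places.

0.8905

R(flow switch) = exp(−0.000756 × 400) = 0.739042
R(chilled-water pump) = exp(−0.000107 × 400) = 0.958103
R(cooling-tower fan) = exp(−0.000406 × 400) = 0.850101
R(condenser-water pump) = exp(−0.000472 × 400) = 0.827952
R(expansion valve) = exp(−0.000297 × 400) = 0.887985
Series (flow switch and chilled-water pump): 0.739042 × 0.958103 = 0.708078
Series (cooling-tower fan, condenser-water pump, and expansion valve): 0.850101 × 0.827952 × 0.887985 = 0.625002
Parallel ([0.708078] and [0.625002]): 1 − (1 − 0.708078)(1 − 0.625002) = 0.8905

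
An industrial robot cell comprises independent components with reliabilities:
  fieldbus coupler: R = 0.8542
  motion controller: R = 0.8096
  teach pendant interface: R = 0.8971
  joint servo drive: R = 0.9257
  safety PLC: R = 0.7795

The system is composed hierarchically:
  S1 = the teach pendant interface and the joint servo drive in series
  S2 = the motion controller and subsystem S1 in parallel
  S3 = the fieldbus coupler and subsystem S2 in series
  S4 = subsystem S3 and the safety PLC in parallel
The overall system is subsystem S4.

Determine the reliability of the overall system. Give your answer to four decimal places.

0.9618

Series (teach pendant interface and joint servo drive): 0.897100 × 0.925700 = 0.830445
Parallel (motion controller and [0.830445]): 1 − (1 − 0.809600)(1 − 0.830445) = 0.967717
Series (fieldbus coupler and [0.967717]): 0.854200 × 0.967717 = 0.826624
Parallel ([0.826624] and safety PLC): 1 − (1 − 0.826624)(1 − 0.779500) = 0.9618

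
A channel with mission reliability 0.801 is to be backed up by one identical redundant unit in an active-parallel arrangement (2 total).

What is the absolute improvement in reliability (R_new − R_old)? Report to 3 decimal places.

0.159

R_before = 0.801
R_after = 1 − (1 − 0.801)^2 = 0.960
ΔR = 0.960 − 0.801 = 0.159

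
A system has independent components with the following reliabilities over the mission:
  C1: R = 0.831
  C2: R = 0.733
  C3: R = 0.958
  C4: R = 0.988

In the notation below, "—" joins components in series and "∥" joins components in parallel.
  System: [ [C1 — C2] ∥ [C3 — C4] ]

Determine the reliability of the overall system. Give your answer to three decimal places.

Series (C1 and C2): 0.83100 × 0.73300 = 0.60912
Series (C3 and C4): 0.95800 × 0.98800 = 0.94650
Parallel ([0.60912] and [0.94650]): 1 − (1 − 0.60912)(1 − 0.94650) = 0.979

0.979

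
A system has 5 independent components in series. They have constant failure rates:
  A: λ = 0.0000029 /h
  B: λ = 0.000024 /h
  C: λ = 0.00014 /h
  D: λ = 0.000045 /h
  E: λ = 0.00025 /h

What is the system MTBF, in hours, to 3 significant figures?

2160

Series of exponential components: λ_sys = Σ λ_i
λ_sys = 0.0000029 + 0.000024 + 0.00014 + 0.000045 + 0.00025 = 4.6190e-04 /h
MTBF = 1 / λ_sys = 2160 h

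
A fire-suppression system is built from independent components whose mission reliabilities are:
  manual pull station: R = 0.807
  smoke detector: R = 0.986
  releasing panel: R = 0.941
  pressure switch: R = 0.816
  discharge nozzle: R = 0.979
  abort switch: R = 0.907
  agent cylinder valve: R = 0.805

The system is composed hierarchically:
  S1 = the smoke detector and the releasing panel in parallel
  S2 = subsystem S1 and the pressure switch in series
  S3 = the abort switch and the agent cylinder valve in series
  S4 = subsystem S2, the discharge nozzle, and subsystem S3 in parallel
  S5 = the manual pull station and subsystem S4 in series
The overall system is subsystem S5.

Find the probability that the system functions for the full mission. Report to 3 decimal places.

Parallel (smoke detector and releasing panel): 1 − (1 − 0.98600)(1 − 0.94100) = 0.99917
Series ([0.99917] and pressure switch): 0.99917 × 0.81600 = 0.81532
Series (abort switch and agent cylinder valve): 0.90700 × 0.80500 = 0.73014
Parallel ([0.81532], discharge nozzle, and [0.73014]): 1 − (1 − 0.81532)(1 − 0.97900)(1 − 0.73014) = 0.99895
Series (manual pull station and [0.99895]): 0.80700 × 0.99895 = 0.806

0.806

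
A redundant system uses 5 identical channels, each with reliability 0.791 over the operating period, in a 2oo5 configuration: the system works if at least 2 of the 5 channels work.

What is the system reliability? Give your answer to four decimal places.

R = Σ_{i=2}^{5} C(5,i) p^i (1−p)^{5−i} with p = 0.791
C(5,2)·0.791^2·0.209^3 = 0.057120
C(5,3)·0.791^3·0.209^2 = 0.216183
C(5,4)·0.791^4·0.209^1 = 0.409093
C(5,5)·0.791^5·0.209^0 = 0.309658
Sum = 0.9921

0.9921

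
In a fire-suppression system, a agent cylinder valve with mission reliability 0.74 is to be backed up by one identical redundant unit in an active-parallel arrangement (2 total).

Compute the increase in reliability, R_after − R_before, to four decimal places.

R_before = 0.74
R_after = 1 − (1 − 0.74)^2 = 0.9324
ΔR = 0.9324 − 0.74 = 0.1924

0.1924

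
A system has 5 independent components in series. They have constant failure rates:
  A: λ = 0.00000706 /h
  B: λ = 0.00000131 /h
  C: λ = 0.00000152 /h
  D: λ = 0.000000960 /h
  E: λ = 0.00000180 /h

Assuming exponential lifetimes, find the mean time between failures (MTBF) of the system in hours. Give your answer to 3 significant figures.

79100

Series of exponential components: λ_sys = Σ λ_i
λ_sys = 0.00000706 + 0.00000131 + 0.00000152 + 0.000000960 + 0.00000180 = 1.2650e-05 /h
MTBF = 1 / λ_sys = 79100 h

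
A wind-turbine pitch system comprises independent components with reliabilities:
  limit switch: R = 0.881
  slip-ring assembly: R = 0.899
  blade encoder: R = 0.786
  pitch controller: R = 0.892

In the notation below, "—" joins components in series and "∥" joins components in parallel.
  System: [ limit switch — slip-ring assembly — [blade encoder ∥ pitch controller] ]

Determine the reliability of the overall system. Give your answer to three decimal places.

0.774

Parallel (blade encoder and pitch controller): 1 − (1 − 0.78600)(1 − 0.89200) = 0.97689
Series (limit switch, slip-ring assembly, and [0.97689]): 0.88100 × 0.89900 × 0.97689 = 0.774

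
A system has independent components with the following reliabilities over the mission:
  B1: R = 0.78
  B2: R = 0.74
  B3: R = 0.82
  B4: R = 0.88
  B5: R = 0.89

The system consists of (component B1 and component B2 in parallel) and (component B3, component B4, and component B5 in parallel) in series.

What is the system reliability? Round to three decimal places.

0.941

Parallel (B1 and B2): 1 − (1 − 0.78000)(1 − 0.74000) = 0.94280
Parallel (B3, B4, and B5): 1 − (1 − 0.82000)(1 − 0.88000)(1 − 0.89000) = 0.99762
Series ([0.94280] and [0.99762]): 0.94280 × 0.99762 = 0.941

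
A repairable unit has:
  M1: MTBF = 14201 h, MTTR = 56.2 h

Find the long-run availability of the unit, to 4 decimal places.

0.9961

A(M1) = MTBF/(MTBF+MTTR) = 14201/(14201+56.2) = 0.9961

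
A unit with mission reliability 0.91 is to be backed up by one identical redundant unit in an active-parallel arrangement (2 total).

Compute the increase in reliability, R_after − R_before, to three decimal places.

0.082

R_before = 0.91
R_after = 1 − (1 − 0.91)^2 = 0.992
ΔR = 0.992 − 0.91 = 0.082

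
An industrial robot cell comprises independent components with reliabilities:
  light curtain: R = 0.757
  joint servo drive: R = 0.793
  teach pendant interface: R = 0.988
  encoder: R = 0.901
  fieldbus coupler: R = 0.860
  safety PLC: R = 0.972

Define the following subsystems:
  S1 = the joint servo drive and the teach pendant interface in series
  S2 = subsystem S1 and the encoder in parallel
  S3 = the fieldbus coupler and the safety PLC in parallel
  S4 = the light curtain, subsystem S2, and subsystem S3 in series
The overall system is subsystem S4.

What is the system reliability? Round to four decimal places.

Series (joint servo drive and teach pendant interface): 0.793000 × 0.988000 = 0.783484
Parallel ([0.783484] and encoder): 1 − (1 − 0.783484)(1 − 0.901000) = 0.978565
Parallel (fieldbus coupler and safety PLC): 1 − (1 − 0.860000)(1 − 0.972000) = 0.996080
Series (light curtain, [0.978565], and [0.996080]): 0.757000 × 0.978565 × 0.996080 = 0.7379

0.7379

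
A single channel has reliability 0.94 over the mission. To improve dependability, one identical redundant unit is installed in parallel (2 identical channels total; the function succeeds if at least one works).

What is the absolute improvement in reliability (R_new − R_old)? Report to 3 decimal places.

0.056

R_before = 0.94
R_after = 1 − (1 − 0.94)^2 = 0.996
ΔR = 0.996 − 0.94 = 0.056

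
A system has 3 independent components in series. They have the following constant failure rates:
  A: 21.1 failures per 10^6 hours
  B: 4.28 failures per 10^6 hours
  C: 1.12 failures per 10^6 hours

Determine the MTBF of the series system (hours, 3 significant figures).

37700

Series of exponential components: λ_sys = Σ λ_i
λ_sys = 0.0000211 + 0.00000428 + 0.00000112 = 2.6500e-05 /h
MTBF = 1 / λ_sys = 37700 h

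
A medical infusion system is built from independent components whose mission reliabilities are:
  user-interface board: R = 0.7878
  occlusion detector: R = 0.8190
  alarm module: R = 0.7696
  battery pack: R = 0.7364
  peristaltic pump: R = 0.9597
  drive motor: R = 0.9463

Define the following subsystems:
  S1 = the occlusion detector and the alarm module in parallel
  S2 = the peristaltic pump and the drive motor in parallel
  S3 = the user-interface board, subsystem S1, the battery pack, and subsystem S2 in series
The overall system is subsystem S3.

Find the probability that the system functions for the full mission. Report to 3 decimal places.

Parallel (occlusion detector and alarm module): 1 − (1 − 0.81900)(1 − 0.76960) = 0.95830
Parallel (peristaltic pump and drive motor): 1 − (1 − 0.95970)(1 − 0.94630) = 0.99784
Series (user-interface board, [0.95830], battery pack, and [0.99784]): 0.78780 × 0.95830 × 0.73640 × 0.99784 = 0.555

0.555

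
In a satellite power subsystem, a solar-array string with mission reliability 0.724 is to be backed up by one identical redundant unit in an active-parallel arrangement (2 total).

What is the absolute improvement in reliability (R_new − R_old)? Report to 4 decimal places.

0.1998

R_before = 0.724
R_after = 1 − (1 − 0.724)^2 = 0.9238
ΔR = 0.9238 − 0.724 = 0.1998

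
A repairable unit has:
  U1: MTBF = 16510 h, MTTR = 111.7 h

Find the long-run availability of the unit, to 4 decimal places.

0.9933

A(U1) = MTBF/(MTBF+MTTR) = 16510/(16510+111.7) = 0.9933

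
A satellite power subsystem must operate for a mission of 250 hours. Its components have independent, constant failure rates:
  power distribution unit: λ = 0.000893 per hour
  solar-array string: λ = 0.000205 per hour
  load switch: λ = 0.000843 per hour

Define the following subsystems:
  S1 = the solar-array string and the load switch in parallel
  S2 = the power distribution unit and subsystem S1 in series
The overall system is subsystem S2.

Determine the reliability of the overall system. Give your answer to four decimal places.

0.7923

R(power distribution unit) = exp(−0.000893 × 250) = 0.799915
R(solar-array string) = exp(−0.000205 × 250) = 0.950041
R(load switch) = exp(−0.000843 × 250) = 0.809977
Parallel (solar-array string and load switch): 1 − (1 − 0.950041)(1 − 0.809977) = 0.990507
Series (power distribution unit and [0.990507]): 0.799915 × 0.990507 = 0.7923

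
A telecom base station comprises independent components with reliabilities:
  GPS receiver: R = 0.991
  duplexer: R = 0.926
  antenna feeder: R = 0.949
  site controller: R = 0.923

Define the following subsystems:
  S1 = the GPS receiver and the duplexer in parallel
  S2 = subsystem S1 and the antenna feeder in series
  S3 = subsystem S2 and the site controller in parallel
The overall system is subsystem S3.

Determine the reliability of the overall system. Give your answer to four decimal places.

Parallel (GPS receiver and duplexer): 1 − (1 − 0.991000)(1 − 0.926000) = 0.999334
Series ([0.999334] and antenna feeder): 0.999334 × 0.949000 = 0.948368
Parallel ([0.948368] and site controller): 1 − (1 − 0.948368)(1 − 0.923000) = 0.9960

0.9960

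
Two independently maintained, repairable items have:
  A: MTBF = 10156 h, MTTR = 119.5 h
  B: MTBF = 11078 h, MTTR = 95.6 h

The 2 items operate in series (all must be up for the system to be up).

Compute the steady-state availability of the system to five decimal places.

0.97991

A(A) = MTBF/(MTBF+MTTR) = 10156/(10156+119.5) = 0.988370
A(B) = MTBF/(MTBF+MTTR) = 11078/(11078+95.6) = 0.991444
Series availability: 0.988370 × 0.991444 = 0.97991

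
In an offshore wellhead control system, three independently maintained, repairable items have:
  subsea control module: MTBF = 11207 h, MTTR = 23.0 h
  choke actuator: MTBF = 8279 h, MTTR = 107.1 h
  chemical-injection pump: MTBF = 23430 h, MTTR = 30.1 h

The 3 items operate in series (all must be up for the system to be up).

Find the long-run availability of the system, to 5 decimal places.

0.98394

A(subsea control module) = MTBF/(MTBF+MTTR) = 11207/(11207+23.0) = 0.997952
A(choke actuator) = MTBF/(MTBF+MTTR) = 8279/(8279+107.1) = 0.987229
A(chemical-injection pump) = MTBF/(MTBF+MTTR) = 23430/(23430+30.1) = 0.998717
Series availability: 0.997952 × 0.987229 × 0.998717 = 0.98394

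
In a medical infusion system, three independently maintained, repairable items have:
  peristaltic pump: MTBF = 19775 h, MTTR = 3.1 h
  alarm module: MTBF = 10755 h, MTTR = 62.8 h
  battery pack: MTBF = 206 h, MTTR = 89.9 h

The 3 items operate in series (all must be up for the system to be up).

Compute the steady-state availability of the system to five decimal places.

0.69203

A(peristaltic pump) = MTBF/(MTBF+MTTR) = 19775/(19775+3.1) = 0.999843
A(alarm module) = MTBF/(MTBF+MTTR) = 10755/(10755+62.8) = 0.994195
A(battery pack) = MTBF/(MTBF+MTTR) = 206/(206+89.9) = 0.696181
Series availability: 0.999843 × 0.994195 × 0.696181 = 0.69203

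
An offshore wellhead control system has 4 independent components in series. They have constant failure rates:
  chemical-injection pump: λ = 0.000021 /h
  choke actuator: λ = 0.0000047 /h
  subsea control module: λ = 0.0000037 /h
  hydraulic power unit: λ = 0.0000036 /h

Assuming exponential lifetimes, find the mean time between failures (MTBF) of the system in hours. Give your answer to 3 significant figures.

Series of exponential components: λ_sys = Σ λ_i
λ_sys = 0.000021 + 0.0000047 + 0.0000037 + 0.0000036 = 3.3000e-05 /h
MTBF = 1 / λ_sys = 30300 h

30300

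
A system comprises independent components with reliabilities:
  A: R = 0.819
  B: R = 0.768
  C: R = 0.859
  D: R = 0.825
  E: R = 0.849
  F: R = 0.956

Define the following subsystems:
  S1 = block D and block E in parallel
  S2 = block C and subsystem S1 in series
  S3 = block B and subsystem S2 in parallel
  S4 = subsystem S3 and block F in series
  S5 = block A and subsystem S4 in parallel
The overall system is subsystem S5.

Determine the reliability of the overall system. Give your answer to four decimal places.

0.9855

Parallel (D and E): 1 − (1 − 0.825000)(1 − 0.849000) = 0.973575
Series (C and [0.973575]): 0.859000 × 0.973575 = 0.836301
Parallel (B and [0.836301]): 1 − (1 − 0.768000)(1 − 0.836301) = 0.962022
Series ([0.962022] and F): 0.962022 × 0.956000 = 0.919693
Parallel (A and [0.919693]): 1 − (1 − 0.819000)(1 − 0.919693) = 0.9855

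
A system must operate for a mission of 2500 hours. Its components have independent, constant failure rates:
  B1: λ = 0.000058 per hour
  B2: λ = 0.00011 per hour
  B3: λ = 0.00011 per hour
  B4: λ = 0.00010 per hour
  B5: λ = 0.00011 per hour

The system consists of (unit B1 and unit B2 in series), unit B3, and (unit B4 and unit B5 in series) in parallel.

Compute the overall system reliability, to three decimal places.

0.966

R(B1) = exp(−0.000058 × 2500) = 0.86502
R(B2) = exp(−0.00011 × 2500) = 0.75957
R(B3) = exp(−0.00011 × 2500) = 0.75957
R(B4) = exp(−0.00010 × 2500) = 0.77880
R(B5) = exp(−0.00011 × 2500) = 0.75957
Series (B1 and B2): 0.86502 × 0.75957 = 0.65704
Series (B4 and B5): 0.77880 × 0.75957 = 0.59155
Parallel ([0.65704], B3, and [0.59155]): 1 − (1 − 0.65704)(1 − 0.75957)(1 − 0.59155) = 0.966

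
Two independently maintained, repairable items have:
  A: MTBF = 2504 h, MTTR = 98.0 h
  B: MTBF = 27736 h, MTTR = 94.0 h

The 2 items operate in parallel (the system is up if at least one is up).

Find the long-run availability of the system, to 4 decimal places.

A(A) = MTBF/(MTBF+MTTR) = 2504/(2504+98.0) = 0.962337
A(B) = MTBF/(MTBF+MTTR) = 27736/(27736+94.0) = 0.996622
Parallel availability: 1 − (1 − 0.962337)(1 − 0.996622) = 0.9999

0.9999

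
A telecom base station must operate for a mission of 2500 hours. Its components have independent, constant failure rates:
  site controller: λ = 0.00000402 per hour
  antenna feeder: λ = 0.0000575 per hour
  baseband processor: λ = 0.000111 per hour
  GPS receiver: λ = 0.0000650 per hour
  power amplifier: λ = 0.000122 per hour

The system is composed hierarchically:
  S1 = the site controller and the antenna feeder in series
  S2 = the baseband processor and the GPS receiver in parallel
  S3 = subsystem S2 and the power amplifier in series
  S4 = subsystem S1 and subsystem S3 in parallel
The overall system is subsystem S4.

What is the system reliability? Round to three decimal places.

0.959

R(site controller) = exp(−0.00000402 × 2500) = 0.99000
R(antenna feeder) = exp(−0.0000575 × 2500) = 0.86610
R(baseband processor) = exp(−0.000111 × 2500) = 0.75768
R(GPS receiver) = exp(−0.0000650 × 2500) = 0.85002
R(power amplifier) = exp(−0.000122 × 2500) = 0.73712
Series (site controller and antenna feeder): 0.99000 × 0.86610 = 0.85744
Parallel (baseband processor and GPS receiver): 1 − (1 − 0.75768)(1 − 0.85002) = 0.96366
Series ([0.96366] and power amplifier): 0.96366 × 0.73712 = 0.71033
Parallel ([0.85744] and [0.71033]): 1 − (1 − 0.85744)(1 − 0.71033) = 0.959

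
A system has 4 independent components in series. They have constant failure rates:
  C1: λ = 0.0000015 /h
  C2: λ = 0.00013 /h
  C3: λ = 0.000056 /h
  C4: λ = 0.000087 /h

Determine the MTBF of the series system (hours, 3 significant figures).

3640

Series of exponential components: λ_sys = Σ λ_i
λ_sys = 0.0000015 + 0.00013 + 0.000056 + 0.000087 = 2.7450e-04 /h
MTBF = 1 / λ_sys = 3640 h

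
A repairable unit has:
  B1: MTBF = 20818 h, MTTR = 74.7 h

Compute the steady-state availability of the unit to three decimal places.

A(B1) = MTBF/(MTBF+MTTR) = 20818/(20818+74.7) = 0.996

0.996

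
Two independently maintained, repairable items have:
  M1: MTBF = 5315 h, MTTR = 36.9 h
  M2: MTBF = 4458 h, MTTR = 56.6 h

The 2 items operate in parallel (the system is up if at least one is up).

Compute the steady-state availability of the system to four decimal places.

A(M1) = MTBF/(MTBF+MTTR) = 5315/(5315+36.9) = 0.993105
A(M2) = MTBF/(MTBF+MTTR) = 4458/(4458+56.6) = 0.987463
Parallel availability: 1 − (1 − 0.993105)(1 − 0.987463) = 0.9999

0.9999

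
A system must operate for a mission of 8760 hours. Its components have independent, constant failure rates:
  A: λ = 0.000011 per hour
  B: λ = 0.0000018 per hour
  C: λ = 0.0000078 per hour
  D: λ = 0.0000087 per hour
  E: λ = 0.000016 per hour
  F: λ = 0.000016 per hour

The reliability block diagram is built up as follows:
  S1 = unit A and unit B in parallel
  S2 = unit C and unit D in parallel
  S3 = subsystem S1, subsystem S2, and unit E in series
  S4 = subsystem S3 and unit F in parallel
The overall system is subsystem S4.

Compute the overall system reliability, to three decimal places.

R(A) = exp(−0.000011 × 8760) = 0.90814
R(B) = exp(−0.0000018 × 8760) = 0.98436
R(C) = exp(−0.0000078 × 8760) = 0.93395
R(D) = exp(−0.0000087 × 8760) = 0.92662
R(E) = exp(−0.000016 × 8760) = 0.86922
R(F) = exp(−0.000016 × 8760) = 0.86922
Parallel (A and B): 1 − (1 − 0.90814)(1 − 0.98436) = 0.99856
Parallel (C and D): 1 − (1 − 0.93395)(1 − 0.92662) = 0.99515
Series ([0.99856], [0.99515], and E): 0.99856 × 0.99515 × 0.86922 = 0.86376
Parallel ([0.86376] and F): 1 − (1 − 0.86376)(1 − 0.86922) = 0.982

0.982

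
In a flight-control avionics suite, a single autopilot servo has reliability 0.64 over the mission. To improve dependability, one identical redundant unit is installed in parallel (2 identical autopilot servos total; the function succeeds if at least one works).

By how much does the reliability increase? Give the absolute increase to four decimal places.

R_before = 0.64
R_after = 1 − (1 − 0.64)^2 = 0.8704
ΔR = 0.8704 − 0.64 = 0.2304

0.2304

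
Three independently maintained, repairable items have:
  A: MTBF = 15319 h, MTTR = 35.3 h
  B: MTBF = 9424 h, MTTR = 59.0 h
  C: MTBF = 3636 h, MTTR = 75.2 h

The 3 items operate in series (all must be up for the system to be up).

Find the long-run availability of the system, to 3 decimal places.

0.971

A(A) = MTBF/(MTBF+MTTR) = 15319/(15319+35.3) = 0.997701
A(B) = MTBF/(MTBF+MTTR) = 9424/(9424+59.0) = 0.993778
A(C) = MTBF/(MTBF+MTTR) = 3636/(3636+75.2) = 0.979737
Series availability: 0.997701 × 0.993778 × 0.979737 = 0.971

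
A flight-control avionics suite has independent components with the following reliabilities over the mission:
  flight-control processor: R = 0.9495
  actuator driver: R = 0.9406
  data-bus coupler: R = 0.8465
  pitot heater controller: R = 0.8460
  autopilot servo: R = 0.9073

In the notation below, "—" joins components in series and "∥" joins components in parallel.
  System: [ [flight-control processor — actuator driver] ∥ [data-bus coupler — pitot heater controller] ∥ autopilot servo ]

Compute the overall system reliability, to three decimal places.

0.997

Series (flight-control processor and actuator driver): 0.94950 × 0.94060 = 0.89310
Series (data-bus coupler and pitot heater controller): 0.84650 × 0.84600 = 0.71614
Parallel ([0.89310], [0.71614], and autopilot servo): 1 − (1 − 0.89310)(1 − 0.71614)(1 − 0.90730) = 0.997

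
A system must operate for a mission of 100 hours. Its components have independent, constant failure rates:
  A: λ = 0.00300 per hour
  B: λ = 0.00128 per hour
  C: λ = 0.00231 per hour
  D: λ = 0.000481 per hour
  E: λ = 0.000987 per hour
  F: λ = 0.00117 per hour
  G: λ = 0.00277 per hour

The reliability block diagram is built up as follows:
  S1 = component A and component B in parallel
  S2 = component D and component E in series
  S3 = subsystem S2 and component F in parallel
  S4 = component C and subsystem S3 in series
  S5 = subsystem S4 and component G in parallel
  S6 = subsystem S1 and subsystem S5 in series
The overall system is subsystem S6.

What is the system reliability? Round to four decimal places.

0.9177

R(A) = exp(−0.00300 × 100) = 0.740818
R(B) = exp(−0.00128 × 100) = 0.879853
R(C) = exp(−0.00231 × 100) = 0.793739
R(D) = exp(−0.000481 × 100) = 0.953038
R(E) = exp(−0.000987 × 100) = 0.906014
R(F) = exp(−0.00117 × 100) = 0.889585
R(G) = exp(−0.00277 × 100) = 0.758054
Parallel (A and B): 1 − (1 − 0.740818)(1 − 0.879853) = 0.968860
Series (D and E): 0.953038 × 0.906014 = 0.863466
Parallel ([0.863466] and F): 1 − (1 − 0.863466)(1 − 0.889585) = 0.984925
Series (C and [0.984925]): 0.793739 × 0.984925 = 0.781773
Parallel ([0.781773] and G): 1 − (1 − 0.781773)(1 − 0.758054) = 0.947201
Series ([0.968860] and [0.947201]): 0.968860 × 0.947201 = 0.9177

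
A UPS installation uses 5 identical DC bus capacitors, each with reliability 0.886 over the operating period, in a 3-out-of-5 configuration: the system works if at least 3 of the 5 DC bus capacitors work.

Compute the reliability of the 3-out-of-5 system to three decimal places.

R = Σ_{i=3}^{5} C(5,i) p^i (1−p)^{5−i} with p = 0.886
C(5,3)·0.886^3·0.114^2 = 0.09039
C(5,4)·0.886^4·0.114^1 = 0.35124
C(5,5)·0.886^5·0.114^0 = 0.54597
Sum = 0.988

0.988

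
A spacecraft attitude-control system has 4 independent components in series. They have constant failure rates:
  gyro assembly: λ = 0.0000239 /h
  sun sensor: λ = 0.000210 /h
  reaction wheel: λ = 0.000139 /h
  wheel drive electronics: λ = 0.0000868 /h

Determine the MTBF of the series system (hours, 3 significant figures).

2180

Series of exponential components: λ_sys = Σ λ_i
λ_sys = 0.0000239 + 0.000210 + 0.000139 + 0.0000868 = 4.5970e-04 /h
MTBF = 1 / λ_sys = 2180 h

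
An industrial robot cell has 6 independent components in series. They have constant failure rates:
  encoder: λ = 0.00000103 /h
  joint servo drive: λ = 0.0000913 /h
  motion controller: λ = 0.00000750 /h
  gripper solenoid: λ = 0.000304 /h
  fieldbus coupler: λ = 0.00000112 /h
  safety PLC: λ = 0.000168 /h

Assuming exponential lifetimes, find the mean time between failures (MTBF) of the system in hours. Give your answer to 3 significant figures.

Series of exponential components: λ_sys = Σ λ_i
λ_sys = 0.00000103 + 0.0000913 + 0.00000750 + 0.000304 + 0.00000112 + 0.000168 = 5.7295e-04 /h
MTBF = 1 / λ_sys = 1750 h

1750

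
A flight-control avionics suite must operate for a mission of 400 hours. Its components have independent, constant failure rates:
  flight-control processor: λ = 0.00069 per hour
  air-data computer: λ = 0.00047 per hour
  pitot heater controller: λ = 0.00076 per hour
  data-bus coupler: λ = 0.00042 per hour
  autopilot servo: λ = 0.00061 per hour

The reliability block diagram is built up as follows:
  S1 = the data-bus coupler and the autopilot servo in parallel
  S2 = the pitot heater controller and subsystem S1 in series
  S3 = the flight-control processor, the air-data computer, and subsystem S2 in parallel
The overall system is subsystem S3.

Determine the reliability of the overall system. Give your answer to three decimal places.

R(flight-control processor) = exp(−0.00069 × 400) = 0.75881
R(air-data computer) = exp(−0.00047 × 400) = 0.82861
R(pitot heater controller) = exp(−0.00076 × 400) = 0.73786
R(data-bus coupler) = exp(−0.00042 × 400) = 0.84535
R(autopilot servo) = exp(−0.00061 × 400) = 0.78349
Parallel (data-bus coupler and autopilot servo): 1 − (1 − 0.84535)(1 − 0.78349) = 0.96652
Series (pitot heater controller and [0.96652]): 0.73786 × 0.96652 = 0.71316
Parallel (flight-control processor, air-data computer, and [0.71316]): 1 − (1 − 0.75881)(1 − 0.82861)(1 − 0.71316) = 0.988

0.988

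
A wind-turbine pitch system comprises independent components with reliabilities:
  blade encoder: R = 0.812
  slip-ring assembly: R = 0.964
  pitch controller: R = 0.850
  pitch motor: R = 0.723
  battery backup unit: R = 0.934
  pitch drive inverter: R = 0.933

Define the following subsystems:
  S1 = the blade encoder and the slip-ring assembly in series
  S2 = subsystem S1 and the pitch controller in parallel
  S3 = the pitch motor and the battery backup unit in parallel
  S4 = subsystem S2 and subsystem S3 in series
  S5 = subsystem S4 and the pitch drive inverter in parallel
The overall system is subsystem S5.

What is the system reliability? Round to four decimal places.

0.9966

Series (blade encoder and slip-ring assembly): 0.812000 × 0.964000 = 0.782768
Parallel ([0.782768] and pitch controller): 1 − (1 − 0.782768)(1 − 0.850000) = 0.967415
Parallel (pitch motor and battery backup unit): 1 − (1 − 0.723000)(1 − 0.934000) = 0.981718
Series ([0.967415] and [0.981718]): 0.967415 × 0.981718 = 0.949729
Parallel ([0.949729] and pitch drive inverter): 1 − (1 − 0.949729)(1 − 0.933000) = 0.9966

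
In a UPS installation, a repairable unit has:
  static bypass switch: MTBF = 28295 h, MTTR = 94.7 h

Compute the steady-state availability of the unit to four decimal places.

0.9967

A(static bypass switch) = MTBF/(MTBF+MTTR) = 28295/(28295+94.7) = 0.9967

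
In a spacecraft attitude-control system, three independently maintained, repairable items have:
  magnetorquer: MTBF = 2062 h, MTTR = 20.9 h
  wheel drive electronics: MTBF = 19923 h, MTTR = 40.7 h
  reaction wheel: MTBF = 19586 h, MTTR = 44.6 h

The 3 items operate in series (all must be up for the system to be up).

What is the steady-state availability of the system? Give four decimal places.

0.9857

A(magnetorquer) = MTBF/(MTBF+MTTR) = 2062/(2062+20.9) = 0.989966
A(wheel drive electronics) = MTBF/(MTBF+MTTR) = 19923/(19923+40.7) = 0.997961
A(reaction wheel) = MTBF/(MTBF+MTTR) = 19586/(19586+44.6) = 0.997728
Series availability: 0.989966 × 0.997961 × 0.997728 = 0.9857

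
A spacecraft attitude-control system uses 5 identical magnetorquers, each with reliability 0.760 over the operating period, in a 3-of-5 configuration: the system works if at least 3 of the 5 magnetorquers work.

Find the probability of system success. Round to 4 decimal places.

0.9067

R = Σ_{i=3}^{5} C(5,i) p^i (1−p)^{5−i} with p = 0.760
C(5,3)·0.760^3·0.240^2 = 0.252850
C(5,4)·0.760^4·0.240^1 = 0.400346
C(5,5)·0.760^5·0.240^0 = 0.253553
Sum = 0.9067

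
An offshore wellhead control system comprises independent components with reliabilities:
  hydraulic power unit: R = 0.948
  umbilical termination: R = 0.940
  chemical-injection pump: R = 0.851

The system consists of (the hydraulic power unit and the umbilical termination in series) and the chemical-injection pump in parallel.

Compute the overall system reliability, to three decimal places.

Series (hydraulic power unit and umbilical termination): 0.94800 × 0.94000 = 0.89112
Parallel ([0.89112] and chemical-injection pump): 1 − (1 − 0.89112)(1 − 0.85100) = 0.984

0.984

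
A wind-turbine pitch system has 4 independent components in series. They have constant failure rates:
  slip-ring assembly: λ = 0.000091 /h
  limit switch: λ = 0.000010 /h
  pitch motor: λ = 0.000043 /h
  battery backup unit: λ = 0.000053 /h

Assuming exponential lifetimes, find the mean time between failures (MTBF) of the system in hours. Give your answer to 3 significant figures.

Series of exponential components: λ_sys = Σ λ_i
λ_sys = 0.000091 + 0.000010 + 0.000043 + 0.000053 = 1.9700e-04 /h
MTBF = 1 / λ_sys = 5080 h

5080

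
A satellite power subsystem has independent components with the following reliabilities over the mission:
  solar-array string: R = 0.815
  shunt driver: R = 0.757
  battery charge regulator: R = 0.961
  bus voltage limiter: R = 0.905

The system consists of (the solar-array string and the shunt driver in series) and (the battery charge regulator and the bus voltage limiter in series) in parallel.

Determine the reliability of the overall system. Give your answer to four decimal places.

Series (solar-array string and shunt driver): 0.815000 × 0.757000 = 0.616955
Series (battery charge regulator and bus voltage limiter): 0.961000 × 0.905000 = 0.869705
Parallel ([0.616955] and [0.869705]): 1 − (1 − 0.616955)(1 − 0.869705) = 0.9501

0.9501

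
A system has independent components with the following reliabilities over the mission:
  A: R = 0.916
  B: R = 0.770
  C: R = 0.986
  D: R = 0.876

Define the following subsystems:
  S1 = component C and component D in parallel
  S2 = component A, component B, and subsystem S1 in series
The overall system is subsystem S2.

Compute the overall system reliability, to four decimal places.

Parallel (C and D): 1 − (1 − 0.986000)(1 − 0.876000) = 0.998264
Series (A, B, and [0.998264]): 0.916000 × 0.770000 × 0.998264 = 0.7041

0.7041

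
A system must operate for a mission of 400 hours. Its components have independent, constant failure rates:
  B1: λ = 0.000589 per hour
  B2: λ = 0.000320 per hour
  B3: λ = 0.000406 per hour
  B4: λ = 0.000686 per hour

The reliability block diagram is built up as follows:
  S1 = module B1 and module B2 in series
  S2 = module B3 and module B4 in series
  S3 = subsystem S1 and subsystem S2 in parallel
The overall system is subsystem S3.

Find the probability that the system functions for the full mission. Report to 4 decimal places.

R(B1) = exp(−0.000589 × 400) = 0.790097
R(B2) = exp(−0.000320 × 400) = 0.879853
R(B3) = exp(−0.000406 × 400) = 0.850101
R(B4) = exp(−0.000686 × 400) = 0.760028
Series (B1 and B2): 0.790097 × 0.879853 = 0.695169
Series (B3 and B4): 0.850101 × 0.760028 = 0.646101
Parallel ([0.695169] and [0.646101]): 1 − (1 − 0.695169)(1 − 0.646101) = 0.8921

0.8921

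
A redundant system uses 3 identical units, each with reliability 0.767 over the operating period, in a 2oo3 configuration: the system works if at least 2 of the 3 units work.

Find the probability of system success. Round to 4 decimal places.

R = Σ_{i=2}^{3} C(3,i) p^i (1−p)^{3−i} with p = 0.767
C(3,2)·0.767^2·0.233^1 = 0.411214
C(3,3)·0.767^3·0.233^0 = 0.451218
Sum = 0.8624

0.8624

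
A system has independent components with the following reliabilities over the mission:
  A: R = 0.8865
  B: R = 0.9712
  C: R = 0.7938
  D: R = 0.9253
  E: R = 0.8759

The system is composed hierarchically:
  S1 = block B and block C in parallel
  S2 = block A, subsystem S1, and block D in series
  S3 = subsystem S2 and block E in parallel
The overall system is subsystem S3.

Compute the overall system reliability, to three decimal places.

0.977

Parallel (B and C): 1 − (1 − 0.97120)(1 − 0.79380) = 0.99406
Series (A, [0.99406], and D): 0.88650 × 0.99406 × 0.92530 = 0.81541
Parallel ([0.81541] and E): 1 − (1 − 0.81541)(1 − 0.87590) = 0.977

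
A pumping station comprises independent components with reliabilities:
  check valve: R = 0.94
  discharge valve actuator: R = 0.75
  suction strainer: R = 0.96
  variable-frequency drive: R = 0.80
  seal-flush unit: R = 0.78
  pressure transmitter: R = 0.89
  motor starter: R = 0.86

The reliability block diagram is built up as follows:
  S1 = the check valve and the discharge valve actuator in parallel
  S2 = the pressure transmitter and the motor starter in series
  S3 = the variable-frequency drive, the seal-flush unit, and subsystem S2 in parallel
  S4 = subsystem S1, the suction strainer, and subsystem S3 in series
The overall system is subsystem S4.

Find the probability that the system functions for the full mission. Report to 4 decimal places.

Parallel (check valve and discharge valve actuator): 1 − (1 − 0.940000)(1 − 0.750000) = 0.985000
Series (pressure transmitter and motor starter): 0.890000 × 0.860000 = 0.765400
Parallel (variable-frequency drive, seal-flush unit, and [0.765400]): 1 − (1 − 0.800000)(1 − 0.780000)(1 − 0.765400) = 0.989678
Series ([0.985000], suction strainer, and [0.989678]): 0.985000 × 0.960000 × 0.989678 = 0.9358

0.9358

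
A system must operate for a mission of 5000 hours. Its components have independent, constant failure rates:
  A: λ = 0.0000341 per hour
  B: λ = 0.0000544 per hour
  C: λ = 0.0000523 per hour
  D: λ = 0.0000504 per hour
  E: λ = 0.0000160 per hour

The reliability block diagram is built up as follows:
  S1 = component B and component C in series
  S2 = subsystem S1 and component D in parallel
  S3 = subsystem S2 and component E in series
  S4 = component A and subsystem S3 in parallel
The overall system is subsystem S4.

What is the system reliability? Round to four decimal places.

0.9746

R(A) = exp(−0.0000341 × 5000) = 0.843243
R(B) = exp(−0.0000544 × 5000) = 0.761854
R(C) = exp(−0.0000523 × 5000) = 0.769896
R(D) = exp(−0.0000504 × 5000) = 0.777245
R(E) = exp(−0.0000160 × 5000) = 0.923116
Series (B and C): 0.761854 × 0.769896 = 0.586548
Parallel ([0.586548] and D): 1 − (1 − 0.586548)(1 − 0.777245) = 0.907901
Series ([0.907901] and E): 0.907901 × 0.923116 = 0.838098
Parallel (A and [0.838098]): 1 − (1 − 0.843243)(1 − 0.838098) = 0.9746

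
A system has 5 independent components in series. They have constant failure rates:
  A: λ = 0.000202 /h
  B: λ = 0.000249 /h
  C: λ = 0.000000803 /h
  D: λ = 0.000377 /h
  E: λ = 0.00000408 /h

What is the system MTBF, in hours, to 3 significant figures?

Series of exponential components: λ_sys = Σ λ_i
λ_sys = 0.000202 + 0.000249 + 0.000000803 + 0.000377 + 0.00000408 = 8.3288e-04 /h
MTBF = 1 / λ_sys = 1200 h

1200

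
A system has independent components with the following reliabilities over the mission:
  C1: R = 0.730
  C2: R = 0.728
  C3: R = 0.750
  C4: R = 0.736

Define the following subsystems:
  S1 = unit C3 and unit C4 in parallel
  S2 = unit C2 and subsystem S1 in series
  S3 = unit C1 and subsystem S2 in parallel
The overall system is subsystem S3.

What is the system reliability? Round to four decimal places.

Parallel (C3 and C4): 1 − (1 − 0.750000)(1 − 0.736000) = 0.934000
Series (C2 and [0.934000]): 0.728000 × 0.934000 = 0.679952
Parallel (C1 and [0.679952]): 1 − (1 − 0.730000)(1 − 0.679952) = 0.9136

0.9136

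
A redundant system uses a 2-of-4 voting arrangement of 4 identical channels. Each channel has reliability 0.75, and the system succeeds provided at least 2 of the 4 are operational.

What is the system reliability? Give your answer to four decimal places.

0.9492

R = Σ_{i=2}^{4} C(4,i) p^i (1−p)^{4−i} with p = 0.75
C(4,2)·0.75^2·0.25^2 = 0.210938
C(4,3)·0.75^3·0.25^1 = 0.421875
C(4,4)·0.75^4·0.25^0 = 0.316406
Sum = 0.9492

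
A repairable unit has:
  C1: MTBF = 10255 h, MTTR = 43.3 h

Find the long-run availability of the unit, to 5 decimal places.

A(C1) = MTBF/(MTBF+MTTR) = 10255/(10255+43.3) = 0.99580

0.99580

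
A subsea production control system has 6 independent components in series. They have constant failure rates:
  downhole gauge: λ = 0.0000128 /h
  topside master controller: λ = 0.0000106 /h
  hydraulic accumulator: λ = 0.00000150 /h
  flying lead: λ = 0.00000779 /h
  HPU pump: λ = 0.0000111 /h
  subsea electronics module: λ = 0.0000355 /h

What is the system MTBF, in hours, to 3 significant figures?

Series of exponential components: λ_sys = Σ λ_i
λ_sys = 0.0000128 + 0.0000106 + 0.00000150 + 0.00000779 + 0.0000111 + 0.0000355 = 7.9290e-05 /h
MTBF = 1 / λ_sys = 12600 h

12600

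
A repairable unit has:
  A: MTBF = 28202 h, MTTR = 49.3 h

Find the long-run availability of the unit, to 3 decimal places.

0.998

A(A) = MTBF/(MTBF+MTTR) = 28202/(28202+49.3) = 0.998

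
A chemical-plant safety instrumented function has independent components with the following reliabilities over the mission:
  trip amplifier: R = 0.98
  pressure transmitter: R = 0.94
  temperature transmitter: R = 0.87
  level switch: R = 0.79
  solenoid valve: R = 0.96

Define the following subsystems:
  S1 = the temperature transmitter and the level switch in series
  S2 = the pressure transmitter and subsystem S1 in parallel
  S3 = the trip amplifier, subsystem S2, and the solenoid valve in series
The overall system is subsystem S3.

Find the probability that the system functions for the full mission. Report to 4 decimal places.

Series (temperature transmitter and level switch): 0.870000 × 0.790000 = 0.687300
Parallel (pressure transmitter and [0.687300]): 1 − (1 − 0.940000)(1 − 0.687300) = 0.981238
Series (trip amplifier, [0.981238], and solenoid valve): 0.980000 × 0.981238 × 0.960000 = 0.9231

0.9231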